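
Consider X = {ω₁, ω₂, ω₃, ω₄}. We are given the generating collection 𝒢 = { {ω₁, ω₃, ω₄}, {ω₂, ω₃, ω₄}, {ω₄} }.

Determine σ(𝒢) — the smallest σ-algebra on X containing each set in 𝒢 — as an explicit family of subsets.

Begin from { ∅, {ω₄}, {ω₁, ω₃, ω₄}, {ω₂, ω₃, ω₄}, X } (that is, 𝒢 plus ∅ and X).
Step 1 adds 3:
  {ω₁}  = ᶜ of {ω₂, ω₃, ω₄}
  {ω₂}  = ᶜ of {ω₁, ω₃, ω₄}
  {ω₁, ω₂, ω₃}  = ᶜ of {ω₄}
  [8 total]
Step 2 (3 new):
  {ω₁, ω₂}  = {ω₂} ∪ {ω₁}
  {ω₁, ω₄}  = {ω₄} ∪ {ω₁}
  {ω₂, ω₄}  = {ω₄} ∪ {ω₂}
  [11 total]
Step 3 adds 4:
  {ω₁, ω₃}  = ᶜ of {ω₂, ω₄}
  {ω₂, ω₃}  = ᶜ of {ω₁, ω₄}
  {ω₃, ω₄}  = ᶜ of {ω₁, ω₂}
  {ω₁, ω₂, ω₄}  = {ω₁, ω₄} ∪ {ω₁, ω₂}
  [15 total]
Step 4: +1 →
  {ω₃}  = ᶜ of {ω₁, ω₂, ω₄}
  [16 total]
Step 5: already closed under ᶜ and ∪.

Therefore σ(𝒢) = { ∅, {ω₁}, {ω₂}, {ω₃}, {ω₄}, {ω₁, ω₂}, {ω₁, ω₃}, {ω₁, ω₄}, {ω₂, ω₃}, {ω₂, ω₄}, {ω₃, ω₄}, {ω₁, ω₂, ω₃}, {ω₁, ω₂, ω₄}, {ω₁, ω₃, ω₄}, {ω₂, ω₃, ω₄}, X } (|σ(𝒢)| = 16).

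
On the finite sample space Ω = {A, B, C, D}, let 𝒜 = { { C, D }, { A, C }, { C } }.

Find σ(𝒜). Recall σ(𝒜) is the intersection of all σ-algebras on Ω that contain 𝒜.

Take S₀ = 𝒜 ∪ {∅, Ω} = { ∅, { C }, { A, C }, { C, D }, Ω }.
Pass 1: 4 new —
  { A, B }  = Ω∖{ C, D }
  { B, D }  = Ω∖{ A, C }
  { A, B, D }  = Ω∖{ C }
  { A, C, D }  = { C, D } ∪ { A, C }
  |family| = 9
Pass 2 (3 new):
  { B }  = Ω∖{ A, C, D }
  { A, B, C }  = { A, B } ∪ { C }
  { B, C, D }  = { C, D } ∪ { B, D }
  |family| = 12
Pass 3: +3 →
  { A }  = Ω∖{ B, C, D }
  { D }  = Ω∖{ A, B, C }
  { B, C }  = { C } ∪ { B }
  |family| = 15
Pass 4: +1 →
  { A, D }  = Ω∖{ B, C }
  |family| = 16
Pass 5: stable.

Hence σ(𝒜) has 16 members: { ∅, { A }, { B }, { C }, { D }, { A, B }, { A, C }, { A, D }, { B, C }, { B, D }, { C, D }, { A, B, C }, { A, B, D }, { A, C, D }, { B, C, D }, Ω }.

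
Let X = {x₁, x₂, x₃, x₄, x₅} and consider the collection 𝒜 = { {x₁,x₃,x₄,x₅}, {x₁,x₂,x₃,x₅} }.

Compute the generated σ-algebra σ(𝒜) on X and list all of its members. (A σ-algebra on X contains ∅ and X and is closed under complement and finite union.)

|σ(𝒜)| = 8.  σ(𝒜) = { {}, {x₂}, {x₄}, {x₂,x₄}, {x₁,x₃,x₅}, {x₁,x₂,x₃,x₅}, {x₁,x₃,x₄,x₅}, X }

Check:
Initial family (4 sets): { {}, {x₁,x₂,x₃,x₅}, {x₁,x₃,x₄,x₅}, X }.
Round 1. New:
  {x₂}  = {x₁,x₃,x₄,x₅}ᶜ
  {x₄}  = {x₁,x₂,x₃,x₅}ᶜ
Round 2. New:
  {x₂,x₄}  = {x₄} ∪ {x₂}
Round 3 adds 1:
  {x₁,x₃,x₅}  = {x₂,x₄}ᶜ
Round 4: stable.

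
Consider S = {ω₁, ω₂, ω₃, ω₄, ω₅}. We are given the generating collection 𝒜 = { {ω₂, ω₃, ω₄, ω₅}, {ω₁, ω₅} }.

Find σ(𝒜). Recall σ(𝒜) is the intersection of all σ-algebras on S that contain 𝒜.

Take S₀ = 𝒜 ∪ {∅, S} = { {}, {ω₁, ω₅}, {ω₂, ω₃, ω₄, ω₅}, S }.
Round 1. New:
  {ω₁}  = ᶜ of {ω₂, ω₃, ω₄, ω₅}
  {ω₂, ω₃, ω₄}  = ᶜ of {ω₁, ω₅}
  [6 total]
Round 2 adds 1:
  {ω₁, ω₂, ω₃, ω₄}  = {ω₂, ω₃, ω₄} ∪ {ω₁}
  [7 total]
Round 3 adds 1:
  {ω₅}  = ᶜ of {ω₁, ω₂, ω₃, ω₄}
  [8 total]
Round 4 adds nothing — fixpoint reached.

|σ(𝒜)| = 8.  σ(𝒜) = { {}, {ω₁}, {ω₅}, {ω₁, ω₅}, {ω₂, ω₃, ω₄}, {ω₁, ω₂, ω₃, ω₄}, {ω₂, ω₃, ω₄, ω₅}, S }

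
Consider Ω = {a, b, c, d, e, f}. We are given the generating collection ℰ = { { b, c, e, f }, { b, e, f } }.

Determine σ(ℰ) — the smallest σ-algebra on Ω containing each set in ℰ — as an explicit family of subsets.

Seed the family with ℰ together with ∅ and Ω: { {}, { b, e, f }, { b, c, e, f }, Ω }.
Pass 1: 2 new —
  { a, d }  = Ω∖{ b, c, e, f }
  { a, c, d }  = Ω∖{ b, e, f }
  (now 6)
Pass 2: +1 →
  { a, b, d, e, f }  = { a, d } ∪ { b, e, f }
  (now 7)
Pass 3: 1 new —
  { c }  = Ω∖{ a, b, d, e, f }
  (now 8)
Pass 4: no new sets; the family is a σ-algebra.

σ(ℰ) = { {}, { c }, { a, d }, { a, c, d }, { b, e, f }, { b, c, e, f }, { a, b, d, e, f }, Ω }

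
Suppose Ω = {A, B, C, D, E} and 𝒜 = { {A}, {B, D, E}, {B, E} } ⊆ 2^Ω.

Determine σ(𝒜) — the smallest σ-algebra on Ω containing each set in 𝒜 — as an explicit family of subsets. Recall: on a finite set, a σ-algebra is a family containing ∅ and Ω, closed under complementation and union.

σ(𝒜) (16 sets): { ∅, {A}, {C}, {D}, {A, C}, {A, D}, {B, E}, {C, D}, {A, B, E}, {A, C, D}, {B, C, E}, {B, D, E}, {A, B, C, E}, {A, B, D, E}, {B, C, D, E}, Ω }

Trace:
Begin from { ∅, {A}, {B, E}, {B, D, E}, Ω } (that is, 𝒜 plus ∅ and Ω).
Step 1 adds 5:
  {A, C}  = complement {B, D, E}
  {A, B, E}  = {B, E} ∪ {A}
  {A, C, D}  = complement {B, E}
  {A, B, D, E}  = {B, D, E} ∪ {A}
  {B, C, D, E}  = complement {A}
Step 2. New:
  {C}  = complement {A, B, D, E}
  {C, D}  = complement {A, B, E}
  {A, B, C, E}  = {B, E} ∪ {A, C}
Step 3: +2 →
  {D}  = complement {A, B, C, E}
  {B, C, E}  = {C} ∪ {B, E}
Step 4: 1 new —
  {A, D}  = complement {B, C, E}
Step 5: stable.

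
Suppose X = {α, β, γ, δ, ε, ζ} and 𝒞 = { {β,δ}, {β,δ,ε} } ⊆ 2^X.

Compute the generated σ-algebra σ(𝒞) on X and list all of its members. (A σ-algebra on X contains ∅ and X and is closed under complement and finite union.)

|σ(𝒞)| = 8.  σ(𝒞) = { {}, {ε}, {β,δ}, {α,γ,ζ}, {β,δ,ε}, {α,γ,ε,ζ}, {α,β,γ,δ,ζ}, X }

Working:
Begin from { {}, {β,δ}, {β,δ,ε}, X } (that is, 𝒞 plus ∅ and X).
Round 1 (2 new):
  {α,γ,ζ}  = {β,δ,ε}ᶜ
  {α,γ,ε,ζ}  = {β,δ}ᶜ
  [6 total]
Round 2 adds 1:
  {α,β,γ,δ,ζ}  = {α,γ,ζ} ∪ {β,δ}
  [7 total]
Round 3: 1 new —
  {ε}  = {α,β,γ,δ,ζ}ᶜ
  [8 total]
Round 4: closed — nothing new.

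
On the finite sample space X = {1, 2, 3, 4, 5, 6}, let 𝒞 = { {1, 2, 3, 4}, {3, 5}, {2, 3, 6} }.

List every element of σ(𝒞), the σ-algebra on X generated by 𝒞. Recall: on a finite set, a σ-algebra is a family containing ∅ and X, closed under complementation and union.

σ(𝒞) (32 sets): { {}, {2}, {3}, {5}, {6}, {1, 4}, {2, 3}, {2, 5}, {2, 6}, {3, 5}, {3, 6}, {5, 6}, {1, 2, 4}, {1, 3, 4}, {1, 4, 5}, {1, 4, 6}, {2, 3, 5}, {2, 3, 6}, {2, 5, 6}, {3, 5, 6}, {1, 2, 3, 4}, {1, 2, 4, 5}, {1, 2, 4, 6}, {1, 3, 4, 5}, {1, 3, 4, 6}, {1, 4, 5, 6}, {2, 3, 5, 6}, {1, 2, 3, 4, 5}, {1, 2, 3, 4, 6}, {1, 2, 4, 5, 6}, {1, 3, 4, 5, 6}, X }

Working:
Take S₀ = 𝒞 ∪ {∅, X} = { {}, {3, 5}, {2, 3, 6}, {1, 2, 3, 4}, X }.
Round 1: +6 →
  {5, 6}  = complement {1, 2, 3, 4}
  {1, 4, 5}  = complement {2, 3, 6}
  {1, 2, 4, 6}  = complement {3, 5}
  {2, 3, 5, 6}  = {2, 3, 6} ∪ {3, 5}
  {1, 2, 3, 4, 5}  = {3, 5} ∪ {1, 2, 3, 4}
  {1, 2, 3, 4, 6}  = {2, 3, 6} ∪ {1, 2, 3, 4}
  |family| = 11
Round 2. New:
  {5}  = complement {1, 2, 3, 4, 6}
  {6}  = complement {1, 2, 3, 4, 5}
  {1, 4}  = complement {2, 3, 5, 6}
  {3, 5, 6}  = {5, 6} ∪ {3, 5}
  {1, 3, 4, 5}  = {1, 4, 5} ∪ {3, 5}
  {1, 4, 5, 6}  = {1, 4, 5} ∪ {5, 6}
  {1, 2, 4, 5, 6}  = {1, 4, 5} ∪ {1, 2, 4, 6}
  |family| = 18
Round 3: 6 new —
  {3}  = complement {1, 2, 4, 5, 6}
  {2, 3}  = complement {1, 4, 5, 6}
  {2, 6}  = complement {1, 3, 4, 5}
  {1, 2, 4}  = complement {3, 5, 6}
  {1, 4, 6}  = {1, 4} ∪ {6}
  {1, 3, 4, 5, 6}  = {1, 4, 5} ∪ {3, 5, 6}
  |family| = 24
Round 4: +7 →
  {2}  = complement {1, 3, 4, 5, 6}
  {3, 6}  = {6} ∪ {3}
  {1, 3, 4}  = {3} ∪ {1, 4}
  {2, 3, 5}  = complement {1, 4, 6}
  {2, 5, 6}  = {5, 6} ∪ {2, 6}
  {1, 2, 4, 5}  = {1, 4, 5} ∪ {1, 2, 4}
  {1, 3, 4, 6}  = {1, 4, 6} ∪ {3}
  |family| = 31
Round 5 (1 new):
  {2, 5}  = complement {1, 3, 4, 6}
  |family| = 32
After Round 6 the family is unchanged; done.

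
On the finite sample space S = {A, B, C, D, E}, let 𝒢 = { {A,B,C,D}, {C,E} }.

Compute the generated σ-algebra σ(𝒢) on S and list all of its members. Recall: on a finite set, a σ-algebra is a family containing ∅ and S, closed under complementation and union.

σ(𝒢) = { {}, {C}, {E}, {C,E}, {A,B,D}, {A,B,C,D}, {A,B,D,E}, S }

Trace:
Initial family (4 sets): { {}, {C,E}, {A,B,C,D}, S }.
Step 1 adds 2:
  {E}  = S∖{A,B,C,D}
  {A,B,D}  = S∖{C,E}
  [6 total]
Step 2 adds 1:
  {A,B,D,E}  = {A,B,D} ∪ {E}
  [7 total]
Step 3 (1 new):
  {C}  = S∖{A,B,D,E}
  [8 total]
Step 4: already closed under ᶜ and ∪.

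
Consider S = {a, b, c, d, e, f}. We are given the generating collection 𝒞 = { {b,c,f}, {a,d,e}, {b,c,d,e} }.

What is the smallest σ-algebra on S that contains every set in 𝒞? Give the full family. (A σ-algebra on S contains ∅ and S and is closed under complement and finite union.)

Initial family (5 sets): { ∅, {a,d,e}, {b,c,f}, {b,c,d,e}, S }.
Pass 1. New:
  {a,f}  = ᶜ of {b,c,d,e}
  {a,b,c,d,e}  = {a,d,e} ∪ {b,c,d,e}
  {b,c,d,e,f}  = {b,c,f} ∪ {b,c,d,e}
  (now 8)
Pass 2 (4 new):
  {a}  = ᶜ of {b,c,d,e,f}
  {f}  = ᶜ of {a,b,c,d,e}
  {a,b,c,f}  = {b,c,f} ∪ {a,f}
  {a,d,e,f}  = {a,d,e} ∪ {a,f}
  (now 12)
Pass 3. New:
  {b,c}  = ᶜ of {a,d,e,f}
  {d,e}  = ᶜ of {a,b,c,f}
  (now 14)
Pass 4 adds 2:
  {a,b,c}  = {b,c} ∪ {a}
  {d,e,f}  = {d,e} ∪ {f}
  (now 16)
Pass 5 adds nothing — fixpoint reached.

|σ(𝒞)| = 16.  σ(𝒞) = { ∅, {a}, {f}, {a,f}, {b,c}, {d,e}, {a,b,c}, {a,d,e}, {b,c,f}, {d,e,f}, {a,b,c,f}, {a,d,e,f}, {b,c,d,e}, {a,b,c,d,e}, {b,c,d,e,f}, S }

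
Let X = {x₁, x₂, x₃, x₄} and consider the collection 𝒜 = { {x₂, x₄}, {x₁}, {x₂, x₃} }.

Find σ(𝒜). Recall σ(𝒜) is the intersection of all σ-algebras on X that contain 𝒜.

Begin from { {}, {x₁}, {x₂, x₃}, {x₂, x₄}, X } (that is, 𝒜 plus ∅ and X).
Round 1 adds 5:
  {x₁, x₃}  = complement {x₂, x₄}
  {x₁, x₄}  = complement {x₂, x₃}
  {x₁, x₂, x₃}  = {x₂, x₃} ∪ {x₁}
  {x₁, x₂, x₄}  = {x₂, x₄} ∪ {x₁}
  {x₂, x₃, x₄}  = complement {x₁}
Round 2 (3 new):
  {x₃}  = complement {x₁, x₂, x₄}
  {x₄}  = complement {x₁, x₂, x₃}
  {x₁, x₃, x₄}  = {x₁, x₄} ∪ {x₁, x₃}
Round 3: +2 →
  {x₂}  = complement {x₁, x₃, x₄}
  {x₃, x₄}  = {x₃} ∪ {x₄}
Round 4 (1 new):
  {x₁, x₂}  = complement {x₃, x₄}
Round 5: no new sets; the family is a σ-algebra.

σ(𝒜) = { {}, {x₁}, {x₂}, {x₃}, {x₄}, {x₁, x₂}, {x₁, x₃}, {x₁, x₄}, {x₂, x₃}, {x₂, x₄}, {x₃, x₄}, {x₁, x₂, x₃}, {x₁, x₂, x₄}, {x₁, x₃, x₄}, {x₂, x₃, x₄}, X }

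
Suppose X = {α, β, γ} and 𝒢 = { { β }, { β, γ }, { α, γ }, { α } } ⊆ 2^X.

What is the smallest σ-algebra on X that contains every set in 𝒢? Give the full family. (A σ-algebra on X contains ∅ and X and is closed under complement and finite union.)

|σ(𝒢)| = 8.  σ(𝒢) = { ∅, { α }, { β }, { γ }, { α, β }, { α, γ }, { β, γ }, X }

Derivation:
Seed the family with 𝒢 together with ∅ and X: { ∅, { α }, { β }, { α, γ }, { β, γ }, X }.
Iteration 1 adds 1:
  { α, β }  = { β } ∪ { α }
Iteration 2. New:
  { γ }  = { α, β }ᶜ
Iteration 3: stable.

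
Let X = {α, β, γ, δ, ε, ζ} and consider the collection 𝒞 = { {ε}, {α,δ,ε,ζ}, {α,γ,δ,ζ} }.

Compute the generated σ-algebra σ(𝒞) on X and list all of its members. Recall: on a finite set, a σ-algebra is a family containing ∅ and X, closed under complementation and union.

Take S₀ = 𝒞 ∪ {∅, X} = { {}, {ε}, {α,γ,δ,ζ}, {α,δ,ε,ζ}, X }.
Step 1: +4 →
  {β,γ}  = {α,δ,ε,ζ}ᶜ
  {β,ε}  = {α,γ,δ,ζ}ᶜ
  {α,β,γ,δ,ζ}  = {ε}ᶜ
  {α,γ,δ,ε,ζ}  = {α,γ,δ,ζ} ∪ {α,δ,ε,ζ}
  — 9 sets.
Step 2: +3 →
  {β}  = {α,γ,δ,ε,ζ}ᶜ
  {β,γ,ε}  = {β,ε} ∪ {β,γ}
  {α,β,δ,ε,ζ}  = {β,ε} ∪ {α,δ,ε,ζ}
  — 12 sets.
Step 3 (2 new):
  {γ}  = {α,β,δ,ε,ζ}ᶜ
  {α,δ,ζ}  = {β,γ,ε}ᶜ
  — 14 sets.
Step 4. New:
  {γ,ε}  = {γ} ∪ {ε}
  {α,β,δ,ζ}  = {β} ∪ {α,δ,ζ}
  — 16 sets.
Step 5 adds nothing — fixpoint reached.

Hence σ(𝒞) has 16 members: { {}, {β}, {γ}, {ε}, {β,γ}, {β,ε}, {γ,ε}, {α,δ,ζ}, {β,γ,ε}, {α,β,δ,ζ}, {α,γ,δ,ζ}, {α,δ,ε,ζ}, {α,β,γ,δ,ζ}, {α,β,δ,ε,ζ}, {α,γ,δ,ε,ζ}, X }.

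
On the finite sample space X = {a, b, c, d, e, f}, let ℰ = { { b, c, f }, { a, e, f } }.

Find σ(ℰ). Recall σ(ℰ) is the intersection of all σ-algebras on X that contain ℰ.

σ(ℰ) (16 sets): { {}, { d }, { f }, { a, e }, { b, c }, { d, f }, { a, d, e }, { a, e, f }, { b, c, d }, { b, c, f }, { a, b, c, e }, { a, d, e, f }, { b, c, d, f }, { a, b, c, d, e }, { a, b, c, e, f }, X }

Working:
Start: ℰ ∪ {∅, X} = { {}, { a, e, f }, { b, c, f }, X }.
Round 1 (3 new):
  { a, d, e }  = X∖{ b, c, f }
  { b, c, d }  = X∖{ a, e, f }
  { a, b, c, e, f }  = { a, e, f } ∪ { b, c, f }
  — 7 sets.
Round 2: +4 →
  { d }  = X∖{ a, b, c, e, f }
  { a, d, e, f }  = { a, d, e } ∪ { a, e, f }
  { b, c, d, f }  = { b, c, d } ∪ { b, c, f }
  { a, b, c, d, e }  = { a, d, e } ∪ { b, c, d }
  — 11 sets.
Round 3: +3 →
  { f }  = X∖{ a, b, c, d, e }
  { a, e }  = X∖{ b, c, d, f }
  { b, c }  = X∖{ a, d, e, f }
  — 14 sets.
Round 4: 2 new —
  { d, f }  = { d } ∪ { f }
  { a, b, c, e }  = { b, c } ∪ { a, e }
  — 16 sets.
Round 5: stable.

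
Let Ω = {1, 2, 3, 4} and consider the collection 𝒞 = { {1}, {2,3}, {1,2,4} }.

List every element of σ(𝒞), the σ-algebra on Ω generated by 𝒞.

Seed the family with 𝒞 together with ∅ and Ω: { {}, {1}, {2,3}, {1,2,4}, Ω }.
Iteration 1: 4 new —
  {3}  = Ω∖{1,2,4}
  {1,4}  = Ω∖{2,3}
  {1,2,3}  = {2,3} ∪ {1}
  {2,3,4}  = Ω∖{1}
  (now 9)
Iteration 2: +3 →
  {4}  = Ω∖{1,2,3}
  {1,3}  = {3} ∪ {1}
  {1,3,4}  = {3} ∪ {1,4}
  (now 12)
Iteration 3 adds 3:
  {2}  = Ω∖{1,3,4}
  {2,4}  = Ω∖{1,3}
  {3,4}  = {3} ∪ {4}
  (now 15)
Iteration 4: +1 →
  {1,2}  = Ω∖{3,4}
  (now 16)
After Iteration 5 the family is unchanged; done.

Hence σ(𝒞) has 16 members: { {}, {1}, {2}, {3}, {4}, {1,2}, {1,3}, {1,4}, {2,3}, {2,4}, {3,4}, {1,2,3}, {1,2,4}, {1,3,4}, {2,3,4}, Ω }.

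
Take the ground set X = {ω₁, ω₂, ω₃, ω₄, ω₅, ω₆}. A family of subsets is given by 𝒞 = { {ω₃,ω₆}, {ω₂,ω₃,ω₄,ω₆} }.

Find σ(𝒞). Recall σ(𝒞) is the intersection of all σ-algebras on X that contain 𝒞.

σ(𝒞) = { {}, {ω₁,ω₅}, {ω₂,ω₄}, {ω₃,ω₆}, {ω₁,ω₂,ω₄,ω₅}, {ω₁,ω₃,ω₅,ω₆}, {ω₂,ω₃,ω₄,ω₆}, X }

Working:
Begin from { {}, {ω₃,ω₆}, {ω₂,ω₃,ω₄,ω₆}, X } (that is, 𝒞 plus ∅ and X).
Pass 1 adds 2:
  {ω₁,ω₅}  = {ω₂,ω₃,ω₄,ω₆}ᶜ
  {ω₁,ω₂,ω₄,ω₅}  = {ω₃,ω₆}ᶜ
Pass 2: +1 →
  {ω₁,ω₃,ω₅,ω₆}  = {ω₃,ω₆} ∪ {ω₁,ω₅}
Pass 3: 1 new —
  {ω₂,ω₄}  = {ω₁,ω₃,ω₅,ω₆}ᶜ
Pass 4: stable.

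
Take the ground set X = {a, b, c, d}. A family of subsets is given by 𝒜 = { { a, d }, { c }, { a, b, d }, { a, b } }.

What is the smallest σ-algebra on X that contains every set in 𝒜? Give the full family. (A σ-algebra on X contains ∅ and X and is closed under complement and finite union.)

|σ(𝒜)| = 16.  σ(𝒜) = { ∅, { a }, { b }, { c }, { d }, { a, b }, { a, c }, { a, d }, { b, c }, { b, d }, { c, d }, { a, b, c }, { a, b, d }, { a, c, d }, { b, c, d }, X }

Working:
Seed the family with 𝒜 together with ∅ and X: { ∅, { c }, { a, b }, { a, d }, { a, b, d }, X }.
Pass 1: 4 new —
  { b, c }  = ᶜ of { a, d }
  { c, d }  = ᶜ of { a, b }
  { a, b, c }  = { c } ∪ { a, b }
  { a, c, d }  = { c } ∪ { a, d }
  |family| = 10
Pass 2 adds 3:
  { b }  = ᶜ of { a, c, d }
  { d }  = ᶜ of { a, b, c }
  { b, c, d }  = { c, d } ∪ { b, c }
  |family| = 13
Pass 3. New:
  { a }  = ᶜ of { b, c, d }
  { b, d }  = { d } ∪ { b }
  |family| = 15
Pass 4. New:
  { a, c }  = ᶜ of { b, d }
  |family| = 16
Pass 5: stable.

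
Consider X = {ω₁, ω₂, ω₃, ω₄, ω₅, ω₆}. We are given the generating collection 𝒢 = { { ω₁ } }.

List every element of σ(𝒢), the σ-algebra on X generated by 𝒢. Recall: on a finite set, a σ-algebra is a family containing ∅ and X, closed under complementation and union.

Answer: σ(𝒢) = { ∅, { ω₁ }, { ω₂, ω₃, ω₄, ω₅, ω₆ }, X }

Derivation:
Take S₀ = 𝒢 ∪ {∅, X} = { ∅, { ω₁ }, X }.
Pass 1. New:
  { ω₂, ω₃, ω₄, ω₅, ω₆ }  = X∖{ ω₁ }
  |family| = 4
Pass 2: stable.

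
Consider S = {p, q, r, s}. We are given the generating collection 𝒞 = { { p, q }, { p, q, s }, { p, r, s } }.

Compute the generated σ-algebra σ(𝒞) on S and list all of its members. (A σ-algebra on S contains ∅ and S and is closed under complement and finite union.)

Answer: σ(𝒞) = { {  }, { p }, { q }, { r }, { s }, { p, q }, { p, r }, { p, s }, { q, r }, { q, s }, { r, s }, { p, q, r }, { p, q, s }, { p, r, s }, { q, r, s }, S }

Working:
Begin from { {  }, { p, q }, { p, q, s }, { p, r, s }, S } (that is, 𝒞 plus ∅ and S).
Round 1: +3 →
  { q }  = complement { p, r, s }
  { r }  = complement { p, q, s }
  { r, s }  = complement { p, q }
  [8 total]
Round 2: 3 new —
  { q, r }  = { r } ∪ { q }
  { p, q, r }  = { r } ∪ { p, q }
  { q, r, s }  = { q } ∪ { r, s }
  [11 total]
Round 3: +3 →
  { p }  = complement { q, r, s }
  { s }  = complement { p, q, r }
  { p, s }  = complement { q, r }
  [14 total]
Round 4: 2 new —
  { p, r }  = { r } ∪ { p }
  { q, s }  = { s } ∪ { q }
  [16 total]
Round 5: stable.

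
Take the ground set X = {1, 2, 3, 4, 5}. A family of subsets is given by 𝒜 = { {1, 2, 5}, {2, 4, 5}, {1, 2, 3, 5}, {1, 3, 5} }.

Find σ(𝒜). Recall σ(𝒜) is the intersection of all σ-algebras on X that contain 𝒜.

σ(𝒜) (32 sets): { {}, {1}, {2}, {3}, {4}, {5}, {1, 2}, {1, 3}, {1, 4}, {1, 5}, {2, 3}, {2, 4}, {2, 5}, {3, 4}, {3, 5}, {4, 5}, {1, 2, 3}, {1, 2, 4}, {1, 2, 5}, {1, 3, 4}, {1, 3, 5}, {1, 4, 5}, {2, 3, 4}, {2, 3, 5}, {2, 4, 5}, {3, 4, 5}, {1, 2, 3, 4}, {1, 2, 3, 5}, {1, 2, 4, 5}, {1, 3, 4, 5}, {2, 3, 4, 5}, X }

Check:
Seed the family with 𝒜 together with ∅ and X: { {}, {1, 2, 5}, {1, 3, 5}, {2, 4, 5}, {1, 2, 3, 5}, X }.
Step 1: +5 →
  {4}  = complement {1, 2, 3, 5}
  {1, 3}  = complement {2, 4, 5}
  {2, 4}  = complement {1, 3, 5}
  {3, 4}  = complement {1, 2, 5}
  {1, 2, 4, 5}  = {1, 2, 5} ∪ {2, 4, 5}
  |family| = 11
Step 2 adds 6:
  {3}  = complement {1, 2, 4, 5}
  {1, 3, 4}  = {3, 4} ∪ {1, 3}
  {2, 3, 4}  = {3, 4} ∪ {2, 4}
  {1, 2, 3, 4}  = {1, 3} ∪ {2, 4}
  {1, 3, 4, 5}  = {3, 4} ∪ {1, 3, 5}
  {2, 3, 4, 5}  = {3, 4} ∪ {2, 4, 5}
  |family| = 17
Step 3: +5 →
  {1}  = complement {2, 3, 4, 5}
  {2}  = complement {1, 3, 4, 5}
  {5}  = complement {1, 2, 3, 4}
  {1, 5}  = complement {2, 3, 4}
  {2, 5}  = complement {1, 3, 4}
  |family| = 22
Step 4 adds 10:
  {1, 2}  = {2} ∪ {1}
  {1, 4}  = {4} ∪ {1}
  {2, 3}  = {2} ∪ {3}
  {3, 5}  = {5} ∪ {3}
  {4, 5}  = {5} ∪ {4}
  {1, 2, 3}  = {2} ∪ {1, 3}
  {1, 2, 4}  = {2, 4} ∪ {1}
  {1, 4, 5}  = {1, 5} ∪ {4}
  {2, 3, 5}  = {2, 5} ∪ {3}
  {3, 4, 5}  = {3, 4} ∪ {5}
  |family| = 32
Step 5: stable.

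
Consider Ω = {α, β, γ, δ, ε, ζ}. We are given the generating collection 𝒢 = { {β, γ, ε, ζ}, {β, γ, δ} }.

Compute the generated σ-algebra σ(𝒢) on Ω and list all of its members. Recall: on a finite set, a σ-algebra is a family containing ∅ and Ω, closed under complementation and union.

Initial family (4 sets): { {}, {β, γ, δ}, {β, γ, ε, ζ}, Ω }.
Round 1. New:
  {α, δ}  = complement {β, γ, ε, ζ}
  {α, ε, ζ}  = complement {β, γ, δ}
  {β, γ, δ, ε, ζ}  = {β, γ, ε, ζ} ∪ {β, γ, δ}
  [7 total]
Round 2: 4 new —
  {α}  = complement {β, γ, δ, ε, ζ}
  {α, β, γ, δ}  = {β, γ, δ} ∪ {α, δ}
  {α, δ, ε, ζ}  = {α, δ} ∪ {α, ε, ζ}
  {α, β, γ, ε, ζ}  = {α, ε, ζ} ∪ {β, γ, ε, ζ}
  [11 total]
Round 3. New:
  {δ}  = complement {α, β, γ, ε, ζ}
  {β, γ}  = complement {α, δ, ε, ζ}
  {ε, ζ}  = complement {α, β, γ, δ}
  [14 total]
Round 4: +2 →
  {α, β, γ}  = {β, γ} ∪ {α}
  {δ, ε, ζ}  = {ε, ζ} ∪ {δ}
  [16 total]
After Round 5 the family is unchanged; done.

Therefore σ(𝒢) = { {}, {α}, {δ}, {α, δ}, {β, γ}, {ε, ζ}, {α, β, γ}, {α, ε, ζ}, {β, γ, δ}, {δ, ε, ζ}, {α, β, γ, δ}, {α, δ, ε, ζ}, {β, γ, ε, ζ}, {α, β, γ, ε, ζ}, {β, γ, δ, ε, ζ}, Ω } (|σ(𝒢)| = 16).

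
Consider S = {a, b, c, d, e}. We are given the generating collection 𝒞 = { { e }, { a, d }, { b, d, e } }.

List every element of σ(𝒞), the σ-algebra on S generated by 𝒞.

Start: 𝒞 ∪ {∅, S} = { {  }, { e }, { a, d }, { b, d, e }, S }.
Pass 1. New:
  { a, c }  = S∖{ b, d, e }
  { a, d, e }  = { a, d } ∪ { e }
  { b, c, e }  = S∖{ a, d }
  { a, b, c, d }  = S∖{ e }
  { a, b, d, e }  = { a, d } ∪ { b, d, e }
  (now 10)
Pass 2 adds 7:
  { c }  = S∖{ a, b, d, e }
  { b, c }  = S∖{ a, d, e }
  { a, c, d }  = { a, d } ∪ { a, c }
  { a, c, e }  = { e } ∪ { a, c }
  { a, b, c, e }  = { b, c, e } ∪ { a, c }
  { a, c, d, e }  = { a, d, e } ∪ { a, c }
  { b, c, d, e }  = { b, c, e } ∪ { b, d, e }
  (now 17)
Pass 3: 7 new —
  { a }  = S∖{ b, c, d, e }
  { b }  = S∖{ a, c, d, e }
  { d }  = S∖{ a, b, c, e }
  { b, d }  = S∖{ a, c, e }
  { b, e }  = S∖{ a, c, d }
  { c, e }  = { c } ∪ { e }
  { a, b, c }  = { b, c } ∪ { a, c }
  (now 24)
Pass 4. New:
  { a, b }  = { b } ∪ { a }
  { a, e }  = { e } ∪ { a }
  { c, d }  = { c } ∪ { d }
  { d, e }  = S∖{ a, b, c }
  { a, b, d }  = S∖{ c, e }
  { a, b, e }  = { b, e } ∪ { a }
  { b, c, d }  = { c } ∪ { b, d }
  { c, d, e }  = { d } ∪ { c, e }
  (now 32)
Pass 5: stable.

|σ(𝒞)| = 32.  σ(𝒞) = { {  }, { a }, { b }, { c }, { d }, { e }, { a, b }, { a, c }, { a, d }, { a, e }, { b, c }, { b, d }, { b, e }, { c, d }, { c, e }, { d, e }, { a, b, c }, { a, b, d }, { a, b, e }, { a, c, d }, { a, c, e }, { a, d, e }, { b, c, d }, { b, c, e }, { b, d, e }, { c, d, e }, { a, b, c, d }, { a, b, c, e }, { a, b, d, e }, { a, c, d, e }, { b, c, d, e }, S }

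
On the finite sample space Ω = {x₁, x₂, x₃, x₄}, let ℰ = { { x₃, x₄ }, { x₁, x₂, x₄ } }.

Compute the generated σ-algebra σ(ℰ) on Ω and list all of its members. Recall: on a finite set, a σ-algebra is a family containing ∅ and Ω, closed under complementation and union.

Start: ℰ ∪ {∅, Ω} = { ∅, { x₃, x₄ }, { x₁, x₂, x₄ }, Ω }.
Round 1: 2 new —
  { x₃ }  = ᶜ of { x₁, x₂, x₄ }
  { x₁, x₂ }  = ᶜ of { x₃, x₄ }
Round 2 adds 1:
  { x₁, x₂, x₃ }  = { x₃ } ∪ { x₁, x₂ }
Round 3 (1 new):
  { x₄ }  = ᶜ of { x₁, x₂, x₃ }
Round 4 adds nothing — fixpoint reached.

Therefore σ(ℰ) = { ∅, { x₃ }, { x₄ }, { x₁, x₂ }, { x₃, x₄ }, { x₁, x₂, x₃ }, { x₁, x₂, x₄ }, Ω } (|σ(ℰ)| = 8).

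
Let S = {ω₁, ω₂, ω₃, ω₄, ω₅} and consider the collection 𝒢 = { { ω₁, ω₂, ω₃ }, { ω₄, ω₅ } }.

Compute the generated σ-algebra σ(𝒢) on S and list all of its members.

σ(𝒢) (4 sets): { ∅, { ω₄, ω₅ }, { ω₁, ω₂, ω₃ }, S }

Trace:
Seed the family with 𝒢 together with ∅ and S: { ∅, { ω₄, ω₅ }, { ω₁, ω₂, ω₃ }, S }.
After Round 1 the family is unchanged; done.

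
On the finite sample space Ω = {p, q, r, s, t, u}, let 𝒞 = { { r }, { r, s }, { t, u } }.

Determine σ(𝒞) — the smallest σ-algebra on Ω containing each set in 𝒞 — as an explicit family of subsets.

Answer: σ(𝒞) = { {  }, { r }, { s }, { p, q }, { r, s }, { t, u }, { p, q, r }, { p, q, s }, { r, t, u }, { s, t, u }, { p, q, r, s }, { p, q, t, u }, { r, s, t, u }, { p, q, r, t, u }, { p, q, s, t, u }, Ω }

Check:
Begin from { {  }, { r }, { r, s }, { t, u }, Ω } (that is, 𝒞 plus ∅ and Ω).
Iteration 1: +5 →
  { r, t, u }  = { r } ∪ { t, u }
  { p, q, r, s }  = Ω∖{ t, u }
  { p, q, t, u }  = Ω∖{ r, s }
  { r, s, t, u }  = { r, s } ∪ { t, u }
  { p, q, s, t, u }  = Ω∖{ r }
  |family| = 10
Iteration 2: 3 new —
  { p, q }  = Ω∖{ r, s, t, u }
  { p, q, s }  = Ω∖{ r, t, u }
  { p, q, r, t, u }  = { r } ∪ { p, q, t, u }
  |family| = 13
Iteration 3 adds 2:
  { s }  = Ω∖{ p, q, r, t, u }
  { p, q, r }  = { r } ∪ { p, q }
  |family| = 15
Iteration 4 adds 1:
  { s, t, u }  = Ω∖{ p, q, r }
  |family| = 16
Iteration 5 adds nothing — fixpoint reached.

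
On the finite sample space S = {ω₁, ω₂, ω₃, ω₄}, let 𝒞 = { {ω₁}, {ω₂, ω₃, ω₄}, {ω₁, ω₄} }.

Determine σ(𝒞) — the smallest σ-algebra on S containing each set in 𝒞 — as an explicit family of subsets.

Start: 𝒞 ∪ {∅, S} = { {}, {ω₁}, {ω₁, ω₄}, {ω₂, ω₃, ω₄}, S }.
Pass 1. New:
  {ω₂, ω₃}  = {ω₁, ω₄}ᶜ
  (now 6)
Pass 2 adds 1:
  {ω₁, ω₂, ω₃}  = {ω₂, ω₃} ∪ {ω₁}
  (now 7)
Pass 3: +1 →
  {ω₄}  = {ω₁, ω₂, ω₃}ᶜ
  (now 8)
After Pass 4 the family is unchanged; done.

σ(𝒞) = { {}, {ω₁}, {ω₄}, {ω₁, ω₄}, {ω₂, ω₃}, {ω₁, ω₂, ω₃}, {ω₂, ω₃, ω₄}, S }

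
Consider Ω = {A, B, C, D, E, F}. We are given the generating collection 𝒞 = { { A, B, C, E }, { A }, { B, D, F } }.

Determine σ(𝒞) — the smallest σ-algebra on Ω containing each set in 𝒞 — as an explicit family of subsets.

Initial family (5 sets): { ∅, { A }, { B, D, F }, { A, B, C, E }, Ω }.
Iteration 1: +4 →
  { D, F }  = { A, B, C, E }ᶜ
  { A, C, E }  = { B, D, F }ᶜ
  { A, B, D, F }  = { B, D, F } ∪ { A }
  { B, C, D, E, F }  = { A }ᶜ
  (now 9)
Iteration 2 (3 new):
  { C, E }  = { A, B, D, F }ᶜ
  { A, D, F }  = { D, F } ∪ { A }
  { A, C, D, E, F }  = { A, C, E } ∪ { D, F }
  (now 12)
Iteration 3 (3 new):
  { B }  = { A, C, D, E, F }ᶜ
  { B, C, E }  = { A, D, F }ᶜ
  { C, D, E, F }  = { C, E } ∪ { D, F }
  (now 15)
Iteration 4. New:
  { A, B }  = { C, D, E, F }ᶜ
  (now 16)
Iteration 5: no new sets; the family is a σ-algebra.

Therefore σ(𝒞) = { ∅, { A }, { B }, { A, B }, { C, E }, { D, F }, { A, C, E }, { A, D, F }, { B, C, E }, { B, D, F }, { A, B, C, E }, { A, B, D, F }, { C, D, E, F }, { A, C, D, E, F }, { B, C, D, E, F }, Ω } (|σ(𝒞)| = 16).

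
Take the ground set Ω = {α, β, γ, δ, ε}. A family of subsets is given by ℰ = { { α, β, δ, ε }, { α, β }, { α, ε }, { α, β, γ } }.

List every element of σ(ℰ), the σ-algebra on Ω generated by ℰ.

σ(ℰ) = { {}, { α }, { β }, { γ }, { δ }, { ε }, { α, β }, { α, γ }, { α, δ }, { α, ε }, { β, γ }, { β, δ }, { β, ε }, { γ, δ }, { γ, ε }, { δ, ε }, { α, β, γ }, { α, β, δ }, { α, β, ε }, { α, γ, δ }, { α, γ, ε }, { α, δ, ε }, { β, γ, δ }, { β, γ, ε }, { β, δ, ε }, { γ, δ, ε }, { α, β, γ, δ }, { α, β, γ, ε }, { α, β, δ, ε }, { α, γ, δ, ε }, { β, γ, δ, ε }, Ω }

Check:
Begin from { {}, { α, β }, { α, ε }, { α, β, γ }, { α, β, δ, ε }, Ω } (that is, ℰ plus ∅ and Ω).
Pass 1 (6 new):
  { γ }  = complement { α, β, δ, ε }
  { δ, ε }  = complement { α, β, γ }
  { α, β, ε }  = { α, β } ∪ { α, ε }
  { β, γ, δ }  = complement { α, ε }
  { γ, δ, ε }  = complement { α, β }
  { α, β, γ, ε }  = { α, β, γ } ∪ { α, ε }
  |family| = 12
Pass 2 (7 new):
  { δ }  = complement { α, β, γ, ε }
  { γ, δ }  = complement { α, β, ε }
  { α, γ, ε }  = { γ } ∪ { α, ε }
  { α, δ, ε }  = { δ, ε } ∪ { α, ε }
  { α, β, γ, δ }  = { α, β, γ } ∪ { β, γ, δ }
  { α, γ, δ, ε }  = { γ, δ, ε } ∪ { α, ε }
  { β, γ, δ, ε }  = { γ, δ, ε } ∪ { β, γ, δ }
  |family| = 19
Pass 3. New:
  { α }  = complement { β, γ, δ, ε }
  { β }  = complement { α, γ, δ, ε }
  { ε }  = complement { α, β, γ, δ }
  { β, γ }  = complement { α, δ, ε }
  { β, δ }  = complement { α, γ, ε }
  { α, β, δ }  = { α, β } ∪ { δ }
  |family| = 25
Pass 4: 7 new —
  { α, γ }  = { γ } ∪ { α }
  { α, δ }  = { δ } ∪ { α }
  { β, ε }  = { β } ∪ { ε }
  { γ, ε }  = complement { α, β, δ }
  { α, γ, δ }  = { γ, δ } ∪ { α }
  { β, γ, ε }  = { ε } ∪ { β, γ }
  { β, δ, ε }  = { β } ∪ { δ, ε }
  |family| = 32
Pass 5 adds nothing — fixpoint reached.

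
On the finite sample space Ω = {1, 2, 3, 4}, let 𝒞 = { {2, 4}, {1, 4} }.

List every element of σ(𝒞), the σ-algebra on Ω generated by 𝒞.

Initial family (4 sets): { ∅, {1, 4}, {2, 4}, Ω }.
Round 1: 3 new —
  {1, 3}  = complement {2, 4}
  {2, 3}  = complement {1, 4}
  {1, 2, 4}  = {2, 4} ∪ {1, 4}
Round 2: 4 new —
  {3}  = complement {1, 2, 4}
  {1, 2, 3}  = {2, 3} ∪ {1, 3}
  {1, 3, 4}  = {1, 4} ∪ {1, 3}
  {2, 3, 4}  = {2, 3} ∪ {2, 4}
Round 3 (3 new):
  {1}  = complement {2, 3, 4}
  {2}  = complement {1, 3, 4}
  {4}  = complement {1, 2, 3}
Round 4: +2 →
  {1, 2}  = {2} ∪ {1}
  {3, 4}  = {3} ∪ {4}
Round 5: closed — nothing new.

Therefore σ(𝒞) = { ∅, {1}, {2}, {3}, {4}, {1, 2}, {1, 3}, {1, 4}, {2, 3}, {2, 4}, {3, 4}, {1, 2, 3}, {1, 2, 4}, {1, 3, 4}, {2, 3, 4}, Ω } (|σ(𝒞)| = 16).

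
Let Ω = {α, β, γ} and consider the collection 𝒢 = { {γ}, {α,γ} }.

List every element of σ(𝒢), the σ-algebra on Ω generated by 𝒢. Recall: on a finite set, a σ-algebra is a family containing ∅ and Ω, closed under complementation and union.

|σ(𝒢)| = 8.  σ(𝒢) = { {}, {α}, {β}, {γ}, {α,β}, {α,γ}, {β,γ}, Ω }

Working:
Initial family (4 sets): { {}, {γ}, {α,γ}, Ω }.
Step 1 adds 2:
  {β}  = ᶜ of {α,γ}
  {α,β}  = ᶜ of {γ}
  |family| = 6
Step 2 (1 new):
  {β,γ}  = {γ} ∪ {β}
  |family| = 7
Step 3 (1 new):
  {α}  = ᶜ of {β,γ}
  |family| = 8
Step 4 adds nothing — fixpoint reached.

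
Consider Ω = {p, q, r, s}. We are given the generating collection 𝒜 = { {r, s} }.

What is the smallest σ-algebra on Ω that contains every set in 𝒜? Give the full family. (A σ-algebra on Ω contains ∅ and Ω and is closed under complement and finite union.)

Answer: σ(𝒜) = { {}, {p, q}, {r, s}, Ω }

Derivation:
Take S₀ = 𝒜 ∪ {∅, Ω} = { {}, {r, s}, Ω }.
Step 1 adds 1:
  {p, q}  = Ω∖{r, s}
Step 2: no new sets; the family is a σ-algebra.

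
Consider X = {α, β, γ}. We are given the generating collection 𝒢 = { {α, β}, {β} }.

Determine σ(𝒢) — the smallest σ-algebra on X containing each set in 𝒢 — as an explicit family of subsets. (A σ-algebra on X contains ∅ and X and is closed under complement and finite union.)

σ(𝒢) = { {}, {α}, {β}, {γ}, {α, β}, {α, γ}, {β, γ}, X }

Derivation:
Take S₀ = 𝒢 ∪ {∅, X} = { {}, {β}, {α, β}, X }.
Step 1: 2 new —
  {γ}  = X∖{α, β}
  {α, γ}  = X∖{β}
  [6 total]
Step 2 adds 1:
  {β, γ}  = {γ} ∪ {β}
  [7 total]
Step 3 adds 1:
  {α}  = X∖{β, γ}
  [8 total]
Step 4: already closed under ᶜ and ∪.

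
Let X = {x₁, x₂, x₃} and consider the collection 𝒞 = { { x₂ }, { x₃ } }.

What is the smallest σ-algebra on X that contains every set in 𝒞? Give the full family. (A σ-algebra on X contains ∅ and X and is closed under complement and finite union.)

Answer: σ(𝒞) = { {}, { x₁ }, { x₂ }, { x₃ }, { x₁, x₂ }, { x₁, x₃ }, { x₂, x₃ }, X }

Check:
Take S₀ = 𝒞 ∪ {∅, X} = { {}, { x₂ }, { x₃ }, X }.
Pass 1 (3 new):
  { x₁, x₂ }  = X∖{ x₃ }
  { x₁, x₃ }  = X∖{ x₂ }
  { x₂, x₃ }  = { x₃ } ∪ { x₂ }
  |family| = 7
Pass 2: 1 new —
  { x₁ }  = X∖{ x₂, x₃ }
  |family| = 8
After Pass 3 the family is unchanged; done.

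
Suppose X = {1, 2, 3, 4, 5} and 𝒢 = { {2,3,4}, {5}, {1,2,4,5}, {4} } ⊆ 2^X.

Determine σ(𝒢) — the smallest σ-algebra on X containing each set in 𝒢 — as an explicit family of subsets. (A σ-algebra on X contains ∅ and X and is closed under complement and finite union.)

Seed the family with 𝒢 together with ∅ and X: { ∅, {4}, {5}, {2,3,4}, {1,2,4,5}, X }.
Round 1 adds 6:
  {3}  = complement {1,2,4,5}
  {1,5}  = complement {2,3,4}
  {4,5}  = {4} ∪ {5}
  {1,2,3,4}  = complement {5}
  {1,2,3,5}  = complement {4}
  {2,3,4,5}  = {2,3,4} ∪ {5}
  |family| = 12
Round 2. New:
  {1}  = complement {2,3,4,5}
  {3,4}  = {3} ∪ {4}
  {3,5}  = {5} ∪ {3}
  {1,2,3}  = complement {4,5}
  {1,3,5}  = {3} ∪ {1,5}
  {1,4,5}  = {4,5} ∪ {1,5}
  {3,4,5}  = {4,5} ∪ {3}
  |family| = 19
Round 3. New:
  {1,2}  = complement {3,4,5}
  {1,3}  = {3} ∪ {1}
  {1,4}  = {4} ∪ {1}
  {2,3}  = complement {1,4,5}
  {2,4}  = complement {1,3,5}
  {1,2,4}  = complement {3,5}
  {1,2,5}  = complement {3,4}
  {1,3,4}  = {3,4} ∪ {1}
  {1,3,4,5}  = {3,4,5} ∪ {1,3,5}
  |family| = 28
Round 4: +4 →
  {2}  = complement {1,3,4,5}
  {2,5}  = complement {1,3,4}
  {2,3,5}  = complement {1,4}
  {2,4,5}  = complement {1,3}
  |family| = 32
Round 5 adds nothing — fixpoint reached.

|σ(𝒢)| = 32.  σ(𝒢) = { ∅, {1}, {2}, {3}, {4}, {5}, {1,2}, {1,3}, {1,4}, {1,5}, {2,3}, {2,4}, {2,5}, {3,4}, {3,5}, {4,5}, {1,2,3}, {1,2,4}, {1,2,5}, {1,3,4}, {1,3,5}, {1,4,5}, {2,3,4}, {2,3,5}, {2,4,5}, {3,4,5}, {1,2,3,4}, {1,2,3,5}, {1,2,4,5}, {1,3,4,5}, {2,3,4,5}, X }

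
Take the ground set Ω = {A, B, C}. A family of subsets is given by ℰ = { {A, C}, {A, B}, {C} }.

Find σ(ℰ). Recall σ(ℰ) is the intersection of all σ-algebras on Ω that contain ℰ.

σ(ℰ) = { {}, {A}, {B}, {C}, {A, B}, {A, C}, {B, C}, Ω }

Trace:
Initial family (5 sets): { {}, {C}, {A, B}, {A, C}, Ω }.
Step 1. New:
  {B}  = complement {A, C}
Step 2: 1 new —
  {B, C}  = {C} ∪ {B}
Step 3: 1 new —
  {A}  = complement {B, C}
Step 4: already closed under ᶜ and ∪.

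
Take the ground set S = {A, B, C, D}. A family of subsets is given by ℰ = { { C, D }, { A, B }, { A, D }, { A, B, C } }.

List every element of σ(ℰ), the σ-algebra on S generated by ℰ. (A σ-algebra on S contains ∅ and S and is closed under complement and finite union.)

Begin from { {}, { A, B }, { A, D }, { C, D }, { A, B, C }, S } (that is, ℰ plus ∅ and S).
Round 1 adds 4:
  { D }  = ᶜ of { A, B, C }
  { B, C }  = ᶜ of { A, D }
  { A, B, D }  = { A, D } ∪ { A, B }
  { A, C, D }  = { C, D } ∪ { A, D }
  — 10 sets.
Round 2 adds 3:
  { B }  = ᶜ of { A, C, D }
  { C }  = ᶜ of { A, B, D }
  { B, C, D }  = { C, D } ∪ { B, C }
  — 13 sets.
Round 3 adds 2:
  { A }  = ᶜ of { B, C, D }
  { B, D }  = { D } ∪ { B }
  — 15 sets.
Round 4: +1 →
  { A, C }  = ᶜ of { B, D }
  — 16 sets.
Round 5 adds nothing — fixpoint reached.

Hence σ(ℰ) has 16 members: { {}, { A }, { B }, { C }, { D }, { A, B }, { A, C }, { A, D }, { B, C }, { B, D }, { C, D }, { A, B, C }, { A, B, D }, { A, C, D }, { B, C, D }, S }.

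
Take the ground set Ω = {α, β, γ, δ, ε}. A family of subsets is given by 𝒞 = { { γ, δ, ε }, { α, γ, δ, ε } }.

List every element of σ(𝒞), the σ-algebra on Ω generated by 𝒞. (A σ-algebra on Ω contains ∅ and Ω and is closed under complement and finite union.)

σ(𝒞) = { {  }, { α }, { β }, { α, β }, { γ, δ, ε }, { α, γ, δ, ε }, { β, γ, δ, ε }, Ω }

Working:
Begin from { {  }, { γ, δ, ε }, { α, γ, δ, ε }, Ω } (that is, 𝒞 plus ∅ and Ω).
Iteration 1. New:
  { β }  = ᶜ of { α, γ, δ, ε }
  { α, β }  = ᶜ of { γ, δ, ε }
Iteration 2 adds 1:
  { β, γ, δ, ε }  = { γ, δ, ε } ∪ { β }
Iteration 3: 1 new —
  { α }  = ᶜ of { β, γ, δ, ε }
Iteration 4: no new sets; the family is a σ-algebra.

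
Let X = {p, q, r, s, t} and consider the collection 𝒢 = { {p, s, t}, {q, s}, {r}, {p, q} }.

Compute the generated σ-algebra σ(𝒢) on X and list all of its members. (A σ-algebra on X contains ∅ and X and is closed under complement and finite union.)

|σ(𝒢)| = 32.  σ(𝒢) = { {}, {p}, {q}, {r}, {s}, {t}, {p, q}, {p, r}, {p, s}, {p, t}, {q, r}, {q, s}, {q, t}, {r, s}, {r, t}, {s, t}, {p, q, r}, {p, q, s}, {p, q, t}, {p, r, s}, {p, r, t}, {p, s, t}, {q, r, s}, {q, r, t}, {q, s, t}, {r, s, t}, {p, q, r, s}, {p, q, r, t}, {p, q, s, t}, {p, r, s, t}, {q, r, s, t}, X }

Derivation:
Initial family (6 sets): { {}, {r}, {p, q}, {q, s}, {p, s, t}, X }.
Pass 1: 8 new —
  {q, r}  = ᶜ of {p, s, t}
  {p, q, r}  = {r} ∪ {p, q}
  {p, q, s}  = {p, q} ∪ {q, s}
  {p, r, t}  = ᶜ of {q, s}
  {q, r, s}  = {r} ∪ {q, s}
  {r, s, t}  = ᶜ of {p, q}
  {p, q, s, t}  = ᶜ of {r}
  {p, r, s, t}  = {p, s, t} ∪ {r}
  (now 14)
Pass 2 (7 new):
  {q}  = ᶜ of {p, r, s, t}
  {p, t}  = ᶜ of {q, r, s}
  {r, t}  = ᶜ of {p, q, s}
  {s, t}  = ᶜ of {p, q, r}
  {p, q, r, s}  = {p, q, r} ∪ {q, r, s}
  {p, q, r, t}  = {p, q, r} ∪ {p, r, t}
  {q, r, s, t}  = {r, s, t} ∪ {q, r, s}
  (now 21)
Pass 3 (6 new):
  {p}  = ᶜ of {q, r, s, t}
  {s}  = ᶜ of {p, q, r, t}
  {t}  = ᶜ of {p, q, r, s}
  {p, q, t}  = {q} ∪ {p, t}
  {q, r, t}  = {q} ∪ {r, t}
  {q, s, t}  = {q} ∪ {s, t}
  (now 27)
Pass 4: +4 →
  {p, r}  = ᶜ of {q, s, t}
  {p, s}  = ᶜ of {q, r, t}
  {q, t}  = {q} ∪ {t}
  {r, s}  = ᶜ of {p, q, t}
  (now 31)
Pass 5 adds 1:
  {p, r, s}  = ᶜ of {q, t}
  (now 32)
Pass 6: closed — nothing new.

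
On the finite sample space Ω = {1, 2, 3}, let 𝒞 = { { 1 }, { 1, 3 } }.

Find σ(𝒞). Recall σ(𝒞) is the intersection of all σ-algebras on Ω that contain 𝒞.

Take S₀ = 𝒞 ∪ {∅, Ω} = { ∅, { 1 }, { 1, 3 }, Ω }.
Pass 1. New:
  { 2 }  = Ω∖{ 1, 3 }
  { 2, 3 }  = Ω∖{ 1 }
  — 6 sets.
Pass 2 (1 new):
  { 1, 2 }  = { 2 } ∪ { 1 }
  — 7 sets.
Pass 3 (1 new):
  { 3 }  = Ω∖{ 1, 2 }
  — 8 sets.
After Pass 4 the family is unchanged; done.

Hence σ(𝒞) has 8 members: { ∅, { 1 }, { 2 }, { 3 }, { 1, 2 }, { 1, 3 }, { 2, 3 }, Ω }.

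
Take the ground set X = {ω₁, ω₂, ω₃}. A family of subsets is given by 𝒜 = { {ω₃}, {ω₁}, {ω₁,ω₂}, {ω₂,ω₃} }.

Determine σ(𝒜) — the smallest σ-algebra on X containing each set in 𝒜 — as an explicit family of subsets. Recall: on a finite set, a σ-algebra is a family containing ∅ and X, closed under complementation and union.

Start: 𝒜 ∪ {∅, X} = { {}, {ω₁}, {ω₃}, {ω₁,ω₂}, {ω₂,ω₃}, X }.
Pass 1: 1 new —
  {ω₁,ω₃}  = {ω₃} ∪ {ω₁}
  — 7 sets.
Pass 2 (1 new):
  {ω₂}  = {ω₁,ω₃}ᶜ
  — 8 sets.
Pass 3: stable.

|σ(𝒜)| = 8.  σ(𝒜) = { {}, {ω₁}, {ω₂}, {ω₃}, {ω₁,ω₂}, {ω₁,ω₃}, {ω₂,ω₃}, X }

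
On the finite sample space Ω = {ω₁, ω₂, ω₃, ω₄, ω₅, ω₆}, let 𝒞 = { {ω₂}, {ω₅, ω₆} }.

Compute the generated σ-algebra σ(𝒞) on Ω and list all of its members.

|σ(𝒞)| = 8.  σ(𝒞) = { {}, {ω₂}, {ω₅, ω₆}, {ω₁, ω₃, ω₄}, {ω₂, ω₅, ω₆}, {ω₁, ω₂, ω₃, ω₄}, {ω₁, ω₃, ω₄, ω₅, ω₆}, Ω }

Check:
Seed the family with 𝒞 together with ∅ and Ω: { {}, {ω₂}, {ω₅, ω₆}, Ω }.
Iteration 1 (3 new):
  {ω₂, ω₅, ω₆}  = {ω₂} ∪ {ω₅, ω₆}
  {ω₁, ω₂, ω₃, ω₄}  = Ω∖{ω₅, ω₆}
  {ω₁, ω₃, ω₄, ω₅, ω₆}  = Ω∖{ω₂}
  (now 7)
Iteration 2: +1 →
  {ω₁, ω₃, ω₄}  = Ω∖{ω₂, ω₅, ω₆}
  (now 8)
Iteration 3: already closed under ᶜ and ∪.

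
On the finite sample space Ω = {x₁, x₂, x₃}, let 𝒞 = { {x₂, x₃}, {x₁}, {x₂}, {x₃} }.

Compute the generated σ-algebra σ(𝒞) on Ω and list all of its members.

Begin from { {}, {x₁}, {x₂}, {x₃}, {x₂, x₃}, Ω } (that is, 𝒞 plus ∅ and Ω).
Pass 1 adds 2:
  {x₁, x₂}  = complement {x₃}
  {x₁, x₃}  = complement {x₂}
  (now 8)
Pass 2: already closed under ᶜ and ∪.

Therefore σ(𝒞) = { {}, {x₁}, {x₂}, {x₃}, {x₁, x₂}, {x₁, x₃}, {x₂, x₃}, Ω } (|σ(𝒞)| = 8).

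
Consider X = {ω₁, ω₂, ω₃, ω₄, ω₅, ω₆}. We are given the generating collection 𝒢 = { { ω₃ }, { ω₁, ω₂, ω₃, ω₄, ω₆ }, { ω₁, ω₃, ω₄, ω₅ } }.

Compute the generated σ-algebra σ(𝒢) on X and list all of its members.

Answer: σ(𝒢) = { {}, { ω₃ }, { ω₅ }, { ω₁, ω₄ }, { ω₂, ω₆ }, { ω₃, ω₅ }, { ω₁, ω₃, ω₄ }, { ω₁, ω₄, ω₅ }, { ω₂, ω₃, ω₆ }, { ω₂, ω₅, ω₆ }, { ω₁, ω₂, ω₄, ω₆ }, { ω₁, ω₃, ω₄, ω₅ }, { ω₂, ω₃, ω₅, ω₆ }, { ω₁, ω₂, ω₃, ω₄, ω₆ }, { ω₁, ω₂, ω₄, ω₅, ω₆ }, X }

Check:
Seed the family with 𝒢 together with ∅ and X: { {}, { ω₃ }, { ω₁, ω₃, ω₄, ω₅ }, { ω₁, ω₂, ω₃, ω₄, ω₆ }, X }.
Round 1. New:
  { ω₅ }  = ᶜ of { ω₁, ω₂, ω₃, ω₄, ω₆ }
  { ω₂, ω₆ }  = ᶜ of { ω₁, ω₃, ω₄, ω₅ }
  { ω₁, ω₂, ω₄, ω₅, ω₆ }  = ᶜ of { ω₃ }
Round 2 (3 new):
  { ω₃, ω₅ }  = { ω₃ } ∪ { ω₅ }
  { ω₂, ω₃, ω₆ }  = { ω₃ } ∪ { ω₂, ω₆ }
  { ω₂, ω₅, ω₆ }  = { ω₂, ω₆ } ∪ { ω₅ }
Round 3: +4 →
  { ω₁, ω₃, ω₄ }  = ᶜ of { ω₂, ω₅, ω₆ }
  { ω₁, ω₄, ω₅ }  = ᶜ of { ω₂, ω₃, ω₆ }
  { ω₁, ω₂, ω₄, ω₆ }  = ᶜ of { ω₃, ω₅ }
  { ω₂, ω₃, ω₅, ω₆ }  = { ω₃ } ∪ { ω₂, ω₅, ω₆ }
Round 4 adds 1:
  { ω₁, ω₄ }  = ᶜ of { ω₂, ω₃, ω₅, ω₆ }
Round 5: closed — nothing new.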